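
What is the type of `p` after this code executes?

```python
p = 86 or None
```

'or' returns first truthy value (86, int)

int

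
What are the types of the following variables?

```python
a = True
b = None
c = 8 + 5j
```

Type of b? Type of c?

b is NoneType; c is complex

NoneType, complex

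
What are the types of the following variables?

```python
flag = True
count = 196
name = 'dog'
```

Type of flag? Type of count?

flag is bool; count is int

bool, int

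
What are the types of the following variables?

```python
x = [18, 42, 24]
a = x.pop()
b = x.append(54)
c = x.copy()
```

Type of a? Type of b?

list.pop() returns the element (int); list.append() returns None

int, NoneType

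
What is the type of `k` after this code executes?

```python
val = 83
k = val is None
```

'is' comparison returns bool

bool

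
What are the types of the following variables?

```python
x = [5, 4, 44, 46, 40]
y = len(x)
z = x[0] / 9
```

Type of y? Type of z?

len() returns int; int / int returns float

int, float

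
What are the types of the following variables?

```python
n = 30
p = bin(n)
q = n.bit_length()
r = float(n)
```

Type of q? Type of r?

int.bit_length() returns int; float() returns float

int, float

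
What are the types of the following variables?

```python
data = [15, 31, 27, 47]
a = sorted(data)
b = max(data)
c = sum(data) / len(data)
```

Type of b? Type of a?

max of ints returns int; sorted() returns list

int, list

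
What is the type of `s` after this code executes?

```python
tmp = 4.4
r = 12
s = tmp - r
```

float - int returns float (4.4 - 12 = -7.6)

float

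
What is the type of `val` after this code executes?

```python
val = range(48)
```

range() returns a range object

range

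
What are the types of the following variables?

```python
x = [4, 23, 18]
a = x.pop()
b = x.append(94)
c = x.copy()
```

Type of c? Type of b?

list.copy() returns list; list.append() returns None

list, NoneType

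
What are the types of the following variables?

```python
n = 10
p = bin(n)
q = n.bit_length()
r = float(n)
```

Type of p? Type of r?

bin() returns str; float() returns float

str, float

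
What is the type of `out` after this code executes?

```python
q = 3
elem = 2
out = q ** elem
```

int ** positive int returns int (3 ** 2 = 9)

int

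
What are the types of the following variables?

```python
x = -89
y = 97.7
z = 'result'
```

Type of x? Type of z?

x is int; z is str

int, str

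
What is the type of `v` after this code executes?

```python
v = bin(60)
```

bin() returns str representation

str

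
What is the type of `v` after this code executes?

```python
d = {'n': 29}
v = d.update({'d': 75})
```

dict.update() returns None

NoneType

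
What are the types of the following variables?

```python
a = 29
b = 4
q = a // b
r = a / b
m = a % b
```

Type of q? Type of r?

int // int returns int; int / int returns float

int, float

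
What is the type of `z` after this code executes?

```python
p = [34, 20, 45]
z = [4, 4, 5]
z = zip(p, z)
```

zip() returns a zip iterator object

zip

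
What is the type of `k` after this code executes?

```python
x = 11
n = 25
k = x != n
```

Comparison operators return bool

bool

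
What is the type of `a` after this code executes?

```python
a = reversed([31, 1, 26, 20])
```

reversed() on a list returns a list_reverseiterator

list_reverseiterator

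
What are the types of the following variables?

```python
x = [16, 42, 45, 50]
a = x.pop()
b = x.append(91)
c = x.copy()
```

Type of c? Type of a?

list.copy() returns list; list.pop() returns the element (int)

list, int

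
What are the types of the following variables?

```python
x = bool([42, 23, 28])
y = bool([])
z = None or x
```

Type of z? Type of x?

None or <bool> returns the bool; bool() returns bool

bool, bool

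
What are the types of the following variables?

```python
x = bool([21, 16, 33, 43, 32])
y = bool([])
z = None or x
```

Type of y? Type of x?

bool() returns bool; bool() returns bool

bool, bool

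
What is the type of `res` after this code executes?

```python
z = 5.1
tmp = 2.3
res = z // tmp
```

float // float returns float (floor division preserves float type)

float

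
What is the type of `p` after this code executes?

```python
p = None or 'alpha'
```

'or' with None returns the other value ('alpha', str)

str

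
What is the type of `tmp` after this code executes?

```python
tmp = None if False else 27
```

Ternary: condition is False, else branch (27) taken → int

int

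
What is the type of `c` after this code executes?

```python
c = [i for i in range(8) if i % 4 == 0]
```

A list comprehension [...] produces a list

list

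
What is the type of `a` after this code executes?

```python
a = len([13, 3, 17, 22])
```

len() always returns int

int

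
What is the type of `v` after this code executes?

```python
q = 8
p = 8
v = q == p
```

Equality comparison returns bool

bool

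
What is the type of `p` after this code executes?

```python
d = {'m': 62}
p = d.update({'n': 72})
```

dict.update() returns None

NoneType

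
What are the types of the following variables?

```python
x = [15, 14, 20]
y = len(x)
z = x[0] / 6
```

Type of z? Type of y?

int / int returns float; len() returns int

float, int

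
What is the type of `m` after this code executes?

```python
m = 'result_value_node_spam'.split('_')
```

str.split() returns list

list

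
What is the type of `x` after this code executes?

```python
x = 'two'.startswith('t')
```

str.startswith() returns bool

bool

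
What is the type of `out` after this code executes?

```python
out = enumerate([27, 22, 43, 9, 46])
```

enumerate() returns an enumerate iterator object

enumerate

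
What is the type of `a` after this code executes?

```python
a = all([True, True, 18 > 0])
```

all() returns bool

bool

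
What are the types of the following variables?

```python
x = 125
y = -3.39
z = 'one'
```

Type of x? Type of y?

x is int; y is float

int, float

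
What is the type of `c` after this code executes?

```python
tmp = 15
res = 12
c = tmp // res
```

int // int returns int (15 // 12 = 1)

int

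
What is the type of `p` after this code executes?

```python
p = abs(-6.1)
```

abs() of float returns float

float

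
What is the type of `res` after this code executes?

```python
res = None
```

None has type NoneType

NoneType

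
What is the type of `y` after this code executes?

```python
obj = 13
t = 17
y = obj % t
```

int % int returns int (13 % 17 = 13)

int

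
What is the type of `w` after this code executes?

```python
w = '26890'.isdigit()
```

str.isdigit() returns bool

bool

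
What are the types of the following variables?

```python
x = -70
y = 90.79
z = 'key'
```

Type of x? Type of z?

x is int; z is str

int, str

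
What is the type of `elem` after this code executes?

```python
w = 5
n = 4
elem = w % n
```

int % int returns int (5 % 4 = 1)

int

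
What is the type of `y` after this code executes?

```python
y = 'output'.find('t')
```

str.find() returns int (index, or -1)

int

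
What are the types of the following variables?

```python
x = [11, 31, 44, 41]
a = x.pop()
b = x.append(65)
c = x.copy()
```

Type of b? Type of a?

list.append() returns None; list.pop() returns the element (int)

NoneType, int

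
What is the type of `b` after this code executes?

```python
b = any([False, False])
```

any() returns bool

bool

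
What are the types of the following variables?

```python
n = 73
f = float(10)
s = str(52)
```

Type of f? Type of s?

f is float; s is str

float, str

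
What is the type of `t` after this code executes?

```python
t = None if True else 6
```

Ternary: condition is True, if branch (None) taken → NoneType

NoneType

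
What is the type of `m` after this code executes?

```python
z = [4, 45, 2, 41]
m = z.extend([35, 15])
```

list.extend() returns None

NoneType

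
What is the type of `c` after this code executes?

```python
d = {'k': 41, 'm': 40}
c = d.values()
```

.values() returns a dict_values view object

dict_values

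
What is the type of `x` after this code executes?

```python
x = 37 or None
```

'or' returns first truthy value (37, int)

int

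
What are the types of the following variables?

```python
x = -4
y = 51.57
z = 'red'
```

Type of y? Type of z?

y is float; z is str

float, str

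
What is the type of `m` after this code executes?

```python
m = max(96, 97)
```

max() of ints returns int

int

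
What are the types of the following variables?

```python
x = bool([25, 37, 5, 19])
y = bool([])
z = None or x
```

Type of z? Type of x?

None or <bool> returns the bool; bool() returns bool

bool, bool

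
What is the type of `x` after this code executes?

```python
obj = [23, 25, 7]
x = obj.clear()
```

list.clear() returns None

NoneType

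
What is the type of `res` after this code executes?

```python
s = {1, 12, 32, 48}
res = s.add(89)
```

set.add() returns None (mutates in place)

NoneType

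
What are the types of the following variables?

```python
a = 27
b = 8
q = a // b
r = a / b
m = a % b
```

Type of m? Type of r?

int % int returns int; int / int returns float

int, float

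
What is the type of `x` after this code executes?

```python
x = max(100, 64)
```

max() of ints returns int

int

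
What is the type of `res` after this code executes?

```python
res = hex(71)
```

hex() returns str representation

str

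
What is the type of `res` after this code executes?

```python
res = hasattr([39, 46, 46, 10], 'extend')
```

hasattr() returns bool

bool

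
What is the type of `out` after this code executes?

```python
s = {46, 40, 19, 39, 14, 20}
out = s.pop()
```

Popping from a set of ints returns int

int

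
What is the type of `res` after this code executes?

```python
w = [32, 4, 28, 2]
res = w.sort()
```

list.sort() returns None (sorts in place)

NoneType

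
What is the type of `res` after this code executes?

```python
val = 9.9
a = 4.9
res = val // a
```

float // float returns float (floor division preserves float type)

float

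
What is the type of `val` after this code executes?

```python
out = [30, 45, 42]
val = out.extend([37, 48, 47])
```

list.extend() returns None

NoneType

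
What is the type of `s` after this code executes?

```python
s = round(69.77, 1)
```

round() with ndigits arg returns float

float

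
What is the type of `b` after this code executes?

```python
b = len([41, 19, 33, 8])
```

len() always returns int

int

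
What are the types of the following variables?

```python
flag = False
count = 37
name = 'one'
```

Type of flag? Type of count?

flag is bool; count is int

bool, int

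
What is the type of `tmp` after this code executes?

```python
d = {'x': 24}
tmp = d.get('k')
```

dict.get() returns None when key 'k' is not found and no default given

NoneType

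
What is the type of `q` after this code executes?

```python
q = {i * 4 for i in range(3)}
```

A set comprehension {expr for x in iterable} produces a set

set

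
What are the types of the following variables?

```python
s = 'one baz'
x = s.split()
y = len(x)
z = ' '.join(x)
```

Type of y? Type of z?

len() returns int; str.join() returns str

int, str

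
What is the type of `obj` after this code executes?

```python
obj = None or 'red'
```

'or' with None returns the other value ('red', str)

str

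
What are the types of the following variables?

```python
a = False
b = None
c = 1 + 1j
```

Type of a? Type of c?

a is bool; c is complex

bool, complex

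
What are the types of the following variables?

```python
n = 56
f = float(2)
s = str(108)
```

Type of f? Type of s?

f is float; s is str

float, str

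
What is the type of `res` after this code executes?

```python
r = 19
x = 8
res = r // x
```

int // int returns int (19 // 8 = 2)

int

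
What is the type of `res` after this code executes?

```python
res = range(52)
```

range() returns a range object

range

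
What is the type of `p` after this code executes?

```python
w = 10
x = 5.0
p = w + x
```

int + float returns float (10 + 5.0 = 15.0)

float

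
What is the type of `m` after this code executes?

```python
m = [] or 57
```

'or' returns first truthy value (57, which is int)

int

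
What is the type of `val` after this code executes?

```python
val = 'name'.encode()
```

str.encode() returns bytes

bytes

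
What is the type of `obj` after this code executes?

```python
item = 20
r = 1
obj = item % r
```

int % int returns int (20 % 1 = 0)

int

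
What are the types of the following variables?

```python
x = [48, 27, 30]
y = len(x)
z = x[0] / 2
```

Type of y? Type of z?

len() returns int; int / int returns float

int, float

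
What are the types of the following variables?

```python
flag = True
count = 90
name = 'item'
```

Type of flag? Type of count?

flag is bool; count is int

bool, int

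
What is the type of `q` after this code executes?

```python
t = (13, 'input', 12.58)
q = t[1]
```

Index 1 of tuple is 'input' which is str

str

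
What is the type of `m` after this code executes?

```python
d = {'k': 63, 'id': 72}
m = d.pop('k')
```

dict.pop() returns the value (int)

int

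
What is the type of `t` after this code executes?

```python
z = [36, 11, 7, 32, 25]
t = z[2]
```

Indexing a list of ints returns int (z[2] = 7)

int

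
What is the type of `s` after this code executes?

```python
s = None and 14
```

'and' returns first falsy value (None)

NoneType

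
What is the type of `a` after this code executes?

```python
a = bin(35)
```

bin() returns str representation

str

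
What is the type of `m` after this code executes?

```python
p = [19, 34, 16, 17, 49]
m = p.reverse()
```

list.reverse() returns None

NoneType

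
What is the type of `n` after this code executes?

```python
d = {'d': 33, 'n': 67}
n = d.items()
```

dict.items() returns a dict_items view

dict_items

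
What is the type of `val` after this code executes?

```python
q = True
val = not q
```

'not' always returns bool

bool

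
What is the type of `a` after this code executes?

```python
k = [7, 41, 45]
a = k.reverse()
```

list.reverse() returns None

NoneType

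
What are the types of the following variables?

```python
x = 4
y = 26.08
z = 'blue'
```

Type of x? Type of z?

x is int; z is str

int, str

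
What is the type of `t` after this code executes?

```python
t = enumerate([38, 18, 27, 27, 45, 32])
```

enumerate() returns an enumerate iterator object

enumerate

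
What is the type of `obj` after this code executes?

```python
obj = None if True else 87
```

Ternary: condition is True, if branch (None) taken → NoneType

NoneType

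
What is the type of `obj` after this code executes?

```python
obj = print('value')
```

print() returns None

NoneType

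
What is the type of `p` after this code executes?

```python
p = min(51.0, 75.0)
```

min() of floats returns float

float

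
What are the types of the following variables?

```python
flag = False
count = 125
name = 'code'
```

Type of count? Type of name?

count is int; name is str

int, str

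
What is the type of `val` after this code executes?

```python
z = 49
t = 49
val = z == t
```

Equality comparison returns bool

bool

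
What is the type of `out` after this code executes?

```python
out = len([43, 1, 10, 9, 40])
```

len() always returns int

int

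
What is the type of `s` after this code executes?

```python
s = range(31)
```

range() returns a range object

range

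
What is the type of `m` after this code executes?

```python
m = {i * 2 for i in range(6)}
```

A set comprehension {expr for x in iterable} produces a set

set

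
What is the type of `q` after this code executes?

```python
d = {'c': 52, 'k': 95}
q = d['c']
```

Accessing dict[str, int] with key 'c' returns int value 52

int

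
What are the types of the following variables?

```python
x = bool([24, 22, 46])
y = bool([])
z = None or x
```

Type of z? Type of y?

None or <bool> returns the bool; bool() returns bool

bool, bool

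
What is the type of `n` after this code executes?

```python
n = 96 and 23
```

'and' returns the last value when all truthy (23, which is int)

int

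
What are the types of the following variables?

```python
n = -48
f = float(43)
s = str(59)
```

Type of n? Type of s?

n is int; s is str

int, str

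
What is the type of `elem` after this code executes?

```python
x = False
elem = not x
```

'not' always returns bool

bool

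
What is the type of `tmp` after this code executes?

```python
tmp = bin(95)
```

bin() returns str representation

str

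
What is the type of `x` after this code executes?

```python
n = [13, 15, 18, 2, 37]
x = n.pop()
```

list.pop() returns the popped element (int here)

int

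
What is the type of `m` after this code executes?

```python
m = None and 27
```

'and' returns first falsy value (None)

NoneType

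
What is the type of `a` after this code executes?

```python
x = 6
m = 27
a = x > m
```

Comparison operators return bool

bool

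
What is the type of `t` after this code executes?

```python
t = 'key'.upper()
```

str.upper() returns str

str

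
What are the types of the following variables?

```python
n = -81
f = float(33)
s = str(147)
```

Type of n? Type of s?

n is int; s is str

int, str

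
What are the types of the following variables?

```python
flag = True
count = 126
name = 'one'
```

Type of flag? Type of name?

flag is bool; name is str

bool, str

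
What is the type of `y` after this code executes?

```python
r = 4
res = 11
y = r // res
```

int // int returns int (4 // 11 = 0)

int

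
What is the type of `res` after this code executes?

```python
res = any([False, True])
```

any() returns bool

bool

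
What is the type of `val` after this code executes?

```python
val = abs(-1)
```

abs() of int returns int

int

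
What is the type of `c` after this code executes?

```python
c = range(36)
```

range() returns a range object

range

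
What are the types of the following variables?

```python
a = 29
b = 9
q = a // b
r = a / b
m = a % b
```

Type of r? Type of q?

int / int returns float; int // int returns int

float, int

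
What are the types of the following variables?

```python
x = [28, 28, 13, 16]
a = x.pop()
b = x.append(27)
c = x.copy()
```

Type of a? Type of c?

list.pop() returns the element (int); list.copy() returns list

int, list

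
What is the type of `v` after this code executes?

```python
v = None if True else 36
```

Ternary: condition is True, if branch (None) taken → NoneType

NoneType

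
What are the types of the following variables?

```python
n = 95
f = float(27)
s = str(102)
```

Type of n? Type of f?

n is int; f is float

int, float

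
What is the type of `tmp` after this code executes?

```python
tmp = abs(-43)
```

abs() of int returns int

int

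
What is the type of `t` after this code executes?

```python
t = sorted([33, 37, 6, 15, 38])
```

sorted() always returns list

list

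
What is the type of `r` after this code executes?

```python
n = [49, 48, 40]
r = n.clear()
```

list.clear() returns None

NoneType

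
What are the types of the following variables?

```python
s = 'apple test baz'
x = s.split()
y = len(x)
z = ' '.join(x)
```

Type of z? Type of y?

str.join() returns str; len() returns int

str, int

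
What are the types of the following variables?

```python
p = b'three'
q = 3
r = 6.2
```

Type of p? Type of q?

p is bytes; q is int

bytes, int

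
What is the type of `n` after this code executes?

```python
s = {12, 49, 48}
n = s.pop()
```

Popping from a set of ints returns int

int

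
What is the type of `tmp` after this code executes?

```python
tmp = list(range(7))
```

list(range(...)) returns list

list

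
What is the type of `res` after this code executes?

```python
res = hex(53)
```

hex() returns str representation

str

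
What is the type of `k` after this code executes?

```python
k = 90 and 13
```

'and' returns the last value when all truthy (13, which is int)

int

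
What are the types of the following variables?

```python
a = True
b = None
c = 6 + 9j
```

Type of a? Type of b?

a is bool; b is NoneType

bool, NoneType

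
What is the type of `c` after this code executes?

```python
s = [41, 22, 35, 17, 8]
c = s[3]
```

Indexing a list of ints returns int (s[3] = 17)

int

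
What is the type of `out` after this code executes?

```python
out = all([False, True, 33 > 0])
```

all() returns bool

bool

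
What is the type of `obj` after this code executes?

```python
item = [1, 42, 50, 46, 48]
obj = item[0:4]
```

Slicing a list always returns a list

list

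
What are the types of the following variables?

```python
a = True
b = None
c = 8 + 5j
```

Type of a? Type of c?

a is bool; c is complex

bool, complex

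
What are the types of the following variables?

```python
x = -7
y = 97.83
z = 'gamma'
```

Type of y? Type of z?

y is float; z is str

float, str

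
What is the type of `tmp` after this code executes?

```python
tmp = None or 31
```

'or' with None returns the other value (31, int)

int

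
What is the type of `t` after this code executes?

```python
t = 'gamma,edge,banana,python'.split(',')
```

str.split() returns list

list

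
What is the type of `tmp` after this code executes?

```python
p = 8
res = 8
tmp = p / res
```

int / int always returns float in Python 3 (8 / 8 = 1)

float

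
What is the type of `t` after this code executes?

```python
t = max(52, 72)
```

max() of ints returns int

int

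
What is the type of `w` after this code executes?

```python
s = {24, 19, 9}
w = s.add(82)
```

set.add() returns None (mutates in place)

NoneType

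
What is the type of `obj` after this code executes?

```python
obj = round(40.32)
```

round() with no ndigits arg returns int

int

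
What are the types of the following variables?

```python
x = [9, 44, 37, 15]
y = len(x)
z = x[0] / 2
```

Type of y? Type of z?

len() returns int; int / int returns float

int, float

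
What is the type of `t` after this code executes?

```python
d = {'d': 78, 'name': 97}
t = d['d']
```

Accessing dict[str, int] with key 'd' returns int value 78

int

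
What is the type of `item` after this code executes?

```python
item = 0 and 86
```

'and' returns the first falsy value (0, which is int)

int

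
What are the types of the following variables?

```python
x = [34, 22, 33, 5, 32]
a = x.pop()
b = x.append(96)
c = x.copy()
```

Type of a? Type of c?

list.pop() returns the element (int); list.copy() returns list

int, list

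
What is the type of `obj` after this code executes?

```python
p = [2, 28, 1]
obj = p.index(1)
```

list.index() returns int

int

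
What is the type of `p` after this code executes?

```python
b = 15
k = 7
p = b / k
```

int / int always returns float in Python 3 (15 / 7 = 2.14286)

float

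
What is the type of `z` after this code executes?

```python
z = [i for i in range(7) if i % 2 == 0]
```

A list comprehension [...] produces a list

list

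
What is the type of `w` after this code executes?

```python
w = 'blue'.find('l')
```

str.find() returns int (index, or -1)

int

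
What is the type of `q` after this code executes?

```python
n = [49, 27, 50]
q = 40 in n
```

'in' operator returns bool

bool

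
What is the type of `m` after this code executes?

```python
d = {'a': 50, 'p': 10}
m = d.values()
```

.values() returns a dict_values view object

dict_values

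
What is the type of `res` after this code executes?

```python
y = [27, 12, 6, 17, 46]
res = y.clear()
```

list.clear() returns None

NoneType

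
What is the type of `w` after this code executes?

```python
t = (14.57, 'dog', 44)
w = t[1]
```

Index 1 of tuple is 'dog' which is str

str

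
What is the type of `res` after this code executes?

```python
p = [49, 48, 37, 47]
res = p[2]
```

Indexing a list of ints returns int (p[2] = 37)

int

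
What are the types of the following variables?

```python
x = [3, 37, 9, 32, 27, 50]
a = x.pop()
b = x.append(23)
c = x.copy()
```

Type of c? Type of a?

list.copy() returns list; list.pop() returns the element (int)

list, int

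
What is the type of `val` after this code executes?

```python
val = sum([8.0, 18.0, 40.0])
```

sum() of floats returns float

float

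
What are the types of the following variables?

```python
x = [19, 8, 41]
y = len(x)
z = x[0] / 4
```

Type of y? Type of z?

len() returns int; int / int returns float

int, float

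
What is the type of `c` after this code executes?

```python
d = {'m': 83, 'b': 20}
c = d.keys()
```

.keys() returns a dict_keys view object

dict_keys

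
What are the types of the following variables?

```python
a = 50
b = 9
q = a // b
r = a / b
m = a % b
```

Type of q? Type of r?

int // int returns int; int / int returns float

int, float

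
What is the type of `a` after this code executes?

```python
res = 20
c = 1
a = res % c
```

int % int returns int (20 % 1 = 0)

int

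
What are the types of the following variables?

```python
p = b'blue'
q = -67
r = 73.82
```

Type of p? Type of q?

p is bytes; q is int

bytes, int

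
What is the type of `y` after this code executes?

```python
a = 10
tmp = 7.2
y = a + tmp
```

int + float returns float (10 + 7.2 = 17.2)

float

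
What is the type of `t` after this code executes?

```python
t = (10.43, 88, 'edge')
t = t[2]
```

Index 2 of tuple is 'edge' which is str

str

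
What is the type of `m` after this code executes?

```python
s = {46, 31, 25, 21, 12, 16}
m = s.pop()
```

Popping from a set of ints returns int

int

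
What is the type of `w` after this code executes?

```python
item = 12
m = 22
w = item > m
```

Comparison operators return bool

bool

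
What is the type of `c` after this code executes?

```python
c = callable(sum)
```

callable() returns bool

bool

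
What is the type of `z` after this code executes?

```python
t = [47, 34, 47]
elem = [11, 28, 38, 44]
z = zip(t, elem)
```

zip() returns a zip iterator object

zip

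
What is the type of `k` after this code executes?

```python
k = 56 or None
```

'or' returns first truthy value (56, int)

int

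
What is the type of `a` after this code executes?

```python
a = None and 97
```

'and' returns first falsy value (None)

NoneType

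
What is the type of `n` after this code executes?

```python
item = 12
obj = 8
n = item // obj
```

int // int returns int (12 // 8 = 1)

int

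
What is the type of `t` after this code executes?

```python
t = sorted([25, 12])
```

sorted() always returns list

list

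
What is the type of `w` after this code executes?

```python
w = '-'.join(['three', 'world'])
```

str.join() returns str

str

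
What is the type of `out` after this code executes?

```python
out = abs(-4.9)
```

abs() of float returns float

float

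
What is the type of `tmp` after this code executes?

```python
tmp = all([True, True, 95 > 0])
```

all() returns bool

bool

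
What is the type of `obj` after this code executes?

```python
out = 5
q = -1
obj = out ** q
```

int ** negative int returns float

float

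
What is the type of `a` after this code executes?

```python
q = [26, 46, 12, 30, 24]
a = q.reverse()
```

list.reverse() returns None

NoneType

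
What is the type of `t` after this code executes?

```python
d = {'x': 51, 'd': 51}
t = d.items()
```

dict.items() returns a dict_items view

dict_items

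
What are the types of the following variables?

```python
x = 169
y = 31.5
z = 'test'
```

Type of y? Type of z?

y is float; z is str

float, str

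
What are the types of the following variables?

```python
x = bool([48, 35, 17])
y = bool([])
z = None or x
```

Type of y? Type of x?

bool() returns bool; bool() returns bool

bool, bool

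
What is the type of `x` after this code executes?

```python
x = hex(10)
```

hex() returns str representation

str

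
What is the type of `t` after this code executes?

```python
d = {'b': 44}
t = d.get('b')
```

dict.get() returns the value (int) when key is found

int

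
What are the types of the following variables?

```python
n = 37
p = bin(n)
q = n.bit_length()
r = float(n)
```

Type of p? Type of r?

bin() returns str; float() returns float

str, float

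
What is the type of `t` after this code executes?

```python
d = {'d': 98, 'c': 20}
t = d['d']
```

Accessing dict[str, int] with key 'd' returns int value 98

int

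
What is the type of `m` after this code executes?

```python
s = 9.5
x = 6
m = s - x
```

float - int returns float (9.5 - 6 = 3.5)

float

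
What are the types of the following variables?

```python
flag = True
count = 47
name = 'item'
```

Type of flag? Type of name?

flag is bool; name is str

bool, str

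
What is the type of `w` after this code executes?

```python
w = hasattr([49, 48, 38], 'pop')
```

hasattr() returns bool

bool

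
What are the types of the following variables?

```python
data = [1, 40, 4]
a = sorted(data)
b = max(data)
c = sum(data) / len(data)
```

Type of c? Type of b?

int / int returns float; max of ints returns int

float, int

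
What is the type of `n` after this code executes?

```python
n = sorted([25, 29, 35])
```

sorted() always returns list

list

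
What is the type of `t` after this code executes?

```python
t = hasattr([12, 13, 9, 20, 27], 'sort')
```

hasattr() returns bool

bool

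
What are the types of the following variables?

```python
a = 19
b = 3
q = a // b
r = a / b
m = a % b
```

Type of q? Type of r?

int // int returns int; int / int returns float

int, float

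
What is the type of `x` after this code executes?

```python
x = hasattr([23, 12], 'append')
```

hasattr() returns bool

bool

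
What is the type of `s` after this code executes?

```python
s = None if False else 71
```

Ternary: condition is False, else branch (71) taken → int

int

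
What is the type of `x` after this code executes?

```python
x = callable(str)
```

callable() returns bool

bool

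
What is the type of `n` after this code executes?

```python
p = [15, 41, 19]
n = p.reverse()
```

list.reverse() returns None

NoneType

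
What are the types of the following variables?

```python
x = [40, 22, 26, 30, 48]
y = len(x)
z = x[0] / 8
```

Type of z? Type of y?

int / int returns float; len() returns int

float, int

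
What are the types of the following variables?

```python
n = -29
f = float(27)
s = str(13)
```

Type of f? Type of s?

f is float; s is str

float, str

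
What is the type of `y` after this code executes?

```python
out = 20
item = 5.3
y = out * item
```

int * float returns float (20 * 5.3 = 106.0)

float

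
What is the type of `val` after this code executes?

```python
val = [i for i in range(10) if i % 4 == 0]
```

A list comprehension [...] produces a list

list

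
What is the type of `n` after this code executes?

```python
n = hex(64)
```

hex() returns str representation

str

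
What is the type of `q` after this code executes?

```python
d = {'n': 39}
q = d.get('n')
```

dict.get() returns the value (int) when key is found

int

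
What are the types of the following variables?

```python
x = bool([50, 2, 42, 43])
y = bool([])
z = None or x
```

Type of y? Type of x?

bool() returns bool; bool() returns bool

bool, bool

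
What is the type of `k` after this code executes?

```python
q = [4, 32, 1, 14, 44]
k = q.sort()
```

list.sort() returns None (sorts in place)

NoneType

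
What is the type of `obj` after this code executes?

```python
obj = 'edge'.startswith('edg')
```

str.startswith() returns bool

bool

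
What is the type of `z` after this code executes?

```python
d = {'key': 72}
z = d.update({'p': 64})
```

dict.update() returns None

NoneType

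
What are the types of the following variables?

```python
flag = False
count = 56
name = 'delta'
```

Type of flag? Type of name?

flag is bool; name is str

bool, str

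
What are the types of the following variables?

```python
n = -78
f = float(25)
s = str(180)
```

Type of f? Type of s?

f is float; s is str

float, str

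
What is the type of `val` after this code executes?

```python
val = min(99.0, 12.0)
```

min() of floats returns float

float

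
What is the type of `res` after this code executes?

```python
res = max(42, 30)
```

max() of ints returns int

int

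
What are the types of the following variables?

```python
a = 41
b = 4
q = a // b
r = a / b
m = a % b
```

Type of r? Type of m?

int / int returns float; int % int returns int

float, int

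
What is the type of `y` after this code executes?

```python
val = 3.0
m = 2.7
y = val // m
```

float // float returns float (floor division preserves float type)

float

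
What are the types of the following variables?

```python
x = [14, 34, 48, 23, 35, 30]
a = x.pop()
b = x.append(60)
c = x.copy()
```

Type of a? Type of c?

list.pop() returns the element (int); list.copy() returns list

int, list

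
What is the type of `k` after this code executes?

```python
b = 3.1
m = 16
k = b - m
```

float - int returns float (3.1 - 16 = -12.9)

float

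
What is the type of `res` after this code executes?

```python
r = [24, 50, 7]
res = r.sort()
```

list.sort() returns None (sorts in place)

NoneType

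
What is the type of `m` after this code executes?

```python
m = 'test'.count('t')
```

str.count() returns int

int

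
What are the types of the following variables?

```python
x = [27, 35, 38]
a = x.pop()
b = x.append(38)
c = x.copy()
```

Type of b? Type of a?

list.append() returns None; list.pop() returns the element (int)

NoneType, int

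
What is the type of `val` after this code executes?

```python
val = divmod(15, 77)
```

divmod() returns a tuple (quotient, remainder)

tuple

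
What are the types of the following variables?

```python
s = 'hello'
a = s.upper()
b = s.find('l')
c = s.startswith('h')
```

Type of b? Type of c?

str.find() returns int; str.startswith() returns bool

int, bool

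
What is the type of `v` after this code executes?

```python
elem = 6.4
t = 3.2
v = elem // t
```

float // float returns float (floor division preserves float type)

float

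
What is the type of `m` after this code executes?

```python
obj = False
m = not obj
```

'not' always returns bool

bool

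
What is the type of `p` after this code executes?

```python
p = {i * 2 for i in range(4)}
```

A set comprehension {expr for x in iterable} produces a set

set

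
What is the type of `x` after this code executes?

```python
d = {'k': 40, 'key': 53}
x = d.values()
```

.values() returns a dict_values view object

dict_values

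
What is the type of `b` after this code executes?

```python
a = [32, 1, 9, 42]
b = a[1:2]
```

Slicing a list always returns a list

list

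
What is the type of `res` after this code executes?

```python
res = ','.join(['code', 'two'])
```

str.join() returns str

str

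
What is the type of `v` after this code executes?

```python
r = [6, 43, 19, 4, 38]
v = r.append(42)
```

list.append() returns None (mutates in place)

NoneType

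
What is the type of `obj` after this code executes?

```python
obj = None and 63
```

'and' returns first falsy value (None)

NoneType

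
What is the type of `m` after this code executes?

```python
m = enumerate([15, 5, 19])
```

enumerate() returns an enumerate iterator object

enumerate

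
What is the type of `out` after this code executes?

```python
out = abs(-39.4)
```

abs() of float returns float

float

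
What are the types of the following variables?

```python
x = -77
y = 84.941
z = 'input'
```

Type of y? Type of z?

y is float; z is str

float, str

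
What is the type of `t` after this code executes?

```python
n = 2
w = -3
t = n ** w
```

int ** negative int returns float

float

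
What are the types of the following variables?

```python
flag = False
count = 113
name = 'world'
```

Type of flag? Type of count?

flag is bool; count is int

bool, int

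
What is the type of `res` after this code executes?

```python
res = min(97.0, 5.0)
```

min() of floats returns float

float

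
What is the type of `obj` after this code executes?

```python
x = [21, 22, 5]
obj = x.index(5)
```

list.index() returns int

int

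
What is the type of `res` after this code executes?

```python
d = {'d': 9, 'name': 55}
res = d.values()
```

.values() returns a dict_values view object

dict_values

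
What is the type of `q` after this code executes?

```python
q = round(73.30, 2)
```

round() with ndigits arg returns float

float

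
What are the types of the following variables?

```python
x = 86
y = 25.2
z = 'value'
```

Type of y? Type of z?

y is float; z is str

float, str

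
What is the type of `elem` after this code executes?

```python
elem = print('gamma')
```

print() returns None

NoneType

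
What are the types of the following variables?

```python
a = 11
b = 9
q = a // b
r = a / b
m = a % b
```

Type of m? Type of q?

int % int returns int; int // int returns int

int, int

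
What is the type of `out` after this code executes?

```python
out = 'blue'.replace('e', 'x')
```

str.replace() returns str

str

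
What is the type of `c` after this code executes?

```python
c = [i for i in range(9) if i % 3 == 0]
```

A list comprehension [...] produces a list

list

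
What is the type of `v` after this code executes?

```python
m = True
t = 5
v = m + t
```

bool + int returns int (True is 1, so 1 + 5 = 6)

int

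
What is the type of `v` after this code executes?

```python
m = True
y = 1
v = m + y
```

bool + int returns int (True is 1, so 1 + 1 = 2)

int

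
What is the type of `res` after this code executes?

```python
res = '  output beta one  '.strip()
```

str.strip() returns str

str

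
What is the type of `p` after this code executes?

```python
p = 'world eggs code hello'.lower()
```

str.lower() returns str

str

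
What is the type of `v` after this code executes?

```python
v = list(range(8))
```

list(range(...)) returns list

list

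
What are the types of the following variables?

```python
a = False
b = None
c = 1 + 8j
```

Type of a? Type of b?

a is bool; b is NoneType

bool, NoneType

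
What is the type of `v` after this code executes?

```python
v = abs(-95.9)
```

abs() of float returns float

float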